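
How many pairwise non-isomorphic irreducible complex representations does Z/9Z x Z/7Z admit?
63

Argument: The number of irreducible complex representations of a finite group equals its number of conjugacy classes. Z/9Z x Z/7Z is abelian of order 63, so every element is its own conjugacy class: 63 classes, so Z/9Z x Z/7Z (order 63) has exactly 63 irreducible complex representations.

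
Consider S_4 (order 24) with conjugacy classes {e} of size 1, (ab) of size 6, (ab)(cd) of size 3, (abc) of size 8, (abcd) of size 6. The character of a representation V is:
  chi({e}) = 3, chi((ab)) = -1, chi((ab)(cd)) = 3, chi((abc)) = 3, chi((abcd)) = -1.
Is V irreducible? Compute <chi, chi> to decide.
Not irreducible (reducible): <chi, chi> = 5 > 1.

Argument: <chi, chi> = (1/|G|) sum_C |C| * |chi(C)|^2 = (1/24)[1*|3|^2 + 6*|-1|^2 + 3*|3|^2 + 8*|3|^2 + 6*|-1|^2]
  = (1/24)[(9) + (6) + (27) + (72) + (6)] = 120/24 = 5.
A character is irreducible iff <chi, chi> = 1, so this representation is reducible.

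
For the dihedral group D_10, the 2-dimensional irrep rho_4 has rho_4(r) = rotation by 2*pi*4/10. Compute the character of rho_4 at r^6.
chi_{rho_4}(r^6) = 2*cos(2*pi*4*6/10) = -sqrt(5)/2 - 1/2

Reasoning: rho_4(r^6) is rotation by angle 2*pi*4*6/10, whose trace is 2*cos(2*pi*4*6/10) = -sqrt(5)/2 - 1/2.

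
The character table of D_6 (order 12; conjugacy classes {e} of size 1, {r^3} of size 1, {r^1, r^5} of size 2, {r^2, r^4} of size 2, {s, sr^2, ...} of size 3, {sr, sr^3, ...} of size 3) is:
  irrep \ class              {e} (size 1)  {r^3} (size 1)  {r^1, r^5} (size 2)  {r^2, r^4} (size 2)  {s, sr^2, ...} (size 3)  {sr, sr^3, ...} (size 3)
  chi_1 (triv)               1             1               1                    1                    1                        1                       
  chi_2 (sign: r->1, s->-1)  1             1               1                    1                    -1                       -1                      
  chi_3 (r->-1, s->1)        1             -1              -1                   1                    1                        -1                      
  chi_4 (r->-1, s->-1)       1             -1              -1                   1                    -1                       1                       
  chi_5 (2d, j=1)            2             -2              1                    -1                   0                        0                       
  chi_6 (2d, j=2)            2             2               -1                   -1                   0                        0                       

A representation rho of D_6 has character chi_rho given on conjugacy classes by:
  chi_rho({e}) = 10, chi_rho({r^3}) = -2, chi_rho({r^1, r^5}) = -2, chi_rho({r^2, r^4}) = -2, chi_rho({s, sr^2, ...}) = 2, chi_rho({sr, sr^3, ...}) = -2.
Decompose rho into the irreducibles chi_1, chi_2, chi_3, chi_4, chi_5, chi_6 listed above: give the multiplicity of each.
Multiplicities: chi_1: 0, chi_2: 0, chi_3: 2, chi_4: 0, chi_5: 2, chi_6: 2.

Justification: Use <chi_rho, chi> = (1/|G|) sum_C |C| * chi_rho(C) * conj(chi(C)) with |G| = 12 for each irreducible chi in the table:
  <chi_rho, chi_1> = (1/12)[1*(10)*conj(1) + 1*(-2)*conj(1) + 2*(-2)*conj(1) + 2*(-2)*conj(1) + 3*(2)*conj(1) + 3*(-2)*conj(1)]
      = (1/12)[(10) + (-2) + (-4) + (-4) + (6) + (-6)] = 0/12 = 0
  <chi_rho, chi_2> = (1/12)[1*(10)*conj(1) + 1*(-2)*conj(1) + 2*(-2)*conj(1) + 2*(-2)*conj(1) + 3*(2)*conj(-1) + 3*(-2)*conj(-1)]
      = (1/12)[(10) + (-2) + (-4) + (-4) + (-6) + (6)] = 0/12 = 0
  <chi_rho, chi_3> = (1/12)[1*(10)*conj(1) + 1*(-2)*conj(-1) + 2*(-2)*conj(-1) + 2*(-2)*conj(1) + 3*(2)*conj(1) + 3*(-2)*conj(-1)]
      = (1/12)[(10) + (2) + (4) + (-4) + (6) + (6)] = 24/12 = 2
  <chi_rho, chi_4> = (1/12)[1*(10)*conj(1) + 1*(-2)*conj(-1) + 2*(-2)*conj(-1) + 2*(-2)*conj(1) + 3*(2)*conj(-1) + 3*(-2)*conj(1)]
      = (1/12)[(10) + (2) + (4) + (-4) + (-6) + (-6)] = 0/12 = 0
  <chi_rho, chi_5> = (1/12)[1*(10)*conj(2) + 1*(-2)*conj(-2) + 2*(-2)*conj(1) + 2*(-2)*conj(-1) + 3*(2)*conj(0) + 3*(-2)*conj(0)]
      = (1/12)[(20) + (4) + (-4) + (4) + (0) + (0)] = 24/12 = 2
  <chi_rho, chi_6> = (1/12)[1*(10)*conj(2) + 1*(-2)*conj(2) + 2*(-2)*conj(-1) + 2*(-2)*conj(-1) + 3*(2)*conj(0) + 3*(-2)*conj(0)]
      = (1/12)[(20) + (-4) + (4) + (4) + (0) + (0)] = 24/12 = 2
Dimension check: dim(rho) = sum (mult * dim) = 0*1 + 0*1 + 2*1 + 0*1 + 2*2 + 2*2 = 10 = chi_rho(e) = 10.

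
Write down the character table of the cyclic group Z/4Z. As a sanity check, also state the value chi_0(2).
Character table of Z/4Z (irreps indexed chi_0,...,chi_3 with chi_k(m) = zeta_4^(k*m), zeta_4 = exp(2*pi*i/4)):
  irrep \ class  {0} (size 1)  {1} (size 1)  {2} (size 1)  {3} (size 1)
  chi_0          1             1             1             1           
  chi_1          1             I             -1            -I          
  chi_2          1             -1            1             -1          
  chi_3          1             -I            -1            I           

Spot check: chi_0(2) = zeta_4^(0*2) = zeta_4^0 = 1.

Explanation: Z/4Z is abelian, so all 4 irreducible complex representations are 1-dimensional. They are given by chi_k(m) = zeta_4^(k*m) for k = 0,...,3. Row orthogonality: sum_m chi_k(m) conj(chi_l(m)) = 4 * [k = l].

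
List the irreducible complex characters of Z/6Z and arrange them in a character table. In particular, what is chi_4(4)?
Character table of Z/6Z (irreps indexed chi_0,...,chi_5 with chi_k(m) = zeta_6^(k*m), zeta_6 = exp(2*pi*i/6)):
  irrep \ class  {0} (size 1)  {1} (size 1)    {2} (size 1)    {3} (size 1)  {4} (size 1)    {5} (size 1)  
  chi_0          1             1               1               1             1               1             
  chi_1          1             exp(I*pi/3)     exp(2*I*pi/3)   -1            exp(-2*I*pi/3)  exp(-I*pi/3)  
  chi_2          1             exp(2*I*pi/3)   exp(-2*I*pi/3)  1             exp(2*I*pi/3)   exp(-2*I*pi/3)
  chi_3          1             -1              1               -1            1               -1            
  chi_4          1             exp(-2*I*pi/3)  exp(2*I*pi/3)   1             exp(-2*I*pi/3)  exp(2*I*pi/3) 
  chi_5          1             exp(-I*pi/3)    exp(-2*I*pi/3)  -1            exp(2*I*pi/3)   exp(I*pi/3)   

Spot check: chi_4(4) = zeta_6^(4*4) = zeta_6^16 = exp(-2*I*pi/3).

Solution. Z/6Z is abelian, so all 6 irreducible complex representations are 1-dimensional. They are given by chi_k(m) = zeta_6^(k*m) for k = 0,...,5. Row orthogonality: sum_m chi_k(m) conj(chi_l(m)) = 6 * [k = l].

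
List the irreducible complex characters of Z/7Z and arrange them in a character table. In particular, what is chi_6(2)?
Character table of Z/7Z (irreps indexed chi_0,...,chi_6 with chi_k(m) = zeta_7^(k*m), zeta_7 = exp(2*pi*i/7)):
  irrep \ class  {0} (size 1)  {1} (size 1)    {2} (size 1)    {3} (size 1)    {4} (size 1)    {5} (size 1)    {6} (size 1)  
  chi_0          1             1               1               1               1               1               1             
  chi_1          1             exp(2*I*pi/7)   exp(4*I*pi/7)   exp(6*I*pi/7)   exp(-6*I*pi/7)  exp(-4*I*pi/7)  exp(-2*I*pi/7)
  chi_2          1             exp(4*I*pi/7)   exp(-6*I*pi/7)  exp(-2*I*pi/7)  exp(2*I*pi/7)   exp(6*I*pi/7)   exp(-4*I*pi/7)
  chi_3          1             exp(6*I*pi/7)   exp(-2*I*pi/7)  exp(4*I*pi/7)   exp(-4*I*pi/7)  exp(2*I*pi/7)   exp(-6*I*pi/7)
  chi_4          1             exp(-6*I*pi/7)  exp(2*I*pi/7)   exp(-4*I*pi/7)  exp(4*I*pi/7)   exp(-2*I*pi/7)  exp(6*I*pi/7) 
  chi_5          1             exp(-4*I*pi/7)  exp(6*I*pi/7)   exp(2*I*pi/7)   exp(-2*I*pi/7)  exp(-6*I*pi/7)  exp(4*I*pi/7) 
  chi_6          1             exp(-2*I*pi/7)  exp(-4*I*pi/7)  exp(-6*I*pi/7)  exp(6*I*pi/7)   exp(4*I*pi/7)   exp(2*I*pi/7) 

Spot check: chi_6(2) = zeta_7^(6*2) = zeta_7^12 = exp(-4*I*pi/7).

Reasoning: Z/7Z is abelian, so all 7 irreducible complex representations are 1-dimensional. They are given by chi_k(m) = zeta_7^(k*m) for k = 0,...,6. Row orthogonality: sum_m chi_k(m) conj(chi_l(m)) = 7 * [k = l].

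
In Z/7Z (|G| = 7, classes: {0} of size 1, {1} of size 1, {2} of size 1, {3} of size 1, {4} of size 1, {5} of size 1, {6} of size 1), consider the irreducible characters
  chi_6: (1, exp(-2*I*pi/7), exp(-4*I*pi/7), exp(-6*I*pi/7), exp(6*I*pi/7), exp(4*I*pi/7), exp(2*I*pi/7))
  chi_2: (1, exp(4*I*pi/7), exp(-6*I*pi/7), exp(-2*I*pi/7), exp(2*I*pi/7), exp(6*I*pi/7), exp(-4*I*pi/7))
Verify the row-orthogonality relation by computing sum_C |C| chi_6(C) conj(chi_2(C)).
Sum = 0; so <chi_6, chi_2> = 0 (distinct irreducibles are orthogonal).

Argument: Compute term by term over conjugacy classes (|C| * chi_6(C) * conj(chi_2(C))):
  1*(1)*conj(1) + 1*(exp(-2*I*pi/7))*conj(exp(4*I*pi/7)) + 1*(exp(-4*I*pi/7))*conj(exp(-6*I*pi/7)) + 1*(exp(-6*I*pi/7))*conj(exp(-2*I*pi/7)) + 1*(exp(6*I*pi/7))*conj(exp(2*I*pi/7)) + 1*(exp(4*I*pi/7))*conj(exp(6*I*pi/7)) + 1*(exp(2*I*pi/7))*conj(exp(-4*I*pi/7))
  = (1) + (exp(-6*I*pi/7)) + (exp(2*I*pi/7)) + (exp(-4*I*pi/7)) + (exp(4*I*pi/7)) + (exp(-2*I*pi/7)) + (exp(6*I*pi/7))
  = 0.
(Exp terms are combined using exp(i*s)*conj(exp(i*t)) = exp(i*(s-t)), and sums of them are collapsed using the identity that for every m > 1 the m distinct m-th roots of unity sum to 0, e.g. 1 + exp(2*I*pi/3) + exp(-2*I*pi/3) = 0.)
Dividing by |G| = 7 gives 0/7 = 0, matching the row-orthogonality relation <chi_6, chi_2> = [chi_6 = chi_2].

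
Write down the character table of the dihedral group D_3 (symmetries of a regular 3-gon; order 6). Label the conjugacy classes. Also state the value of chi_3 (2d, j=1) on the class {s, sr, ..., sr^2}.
Conjugacy classes: {e} of size 1, {r^1, r^2} of size 2, {s, sr, ..., sr^2} of size 3.
Character table:
  irrep \ class              {e} (size 1)  {r^1, r^2} (size 2)  {s, sr, ..., sr^2} (size 3)
  chi_1 (triv)               1             1                    1                          
  chi_2 (sign: r->1, s->-1)  1             1                    -1                         
  chi_3 (2d, j=1)            2             -1                   0                          

Spot check: chi_3 (2d, j=1) on {s, sr, ..., sr^2} = 0.

Justification: D_3 has order 2*3 = 6 with 3 conjugacy classes, hence 3 irreducibles. Sum of squared dims 1 + 1 + 4 = 6 = |G|. Linear characters come from the abelianisation; the 2-dimensional irreps have character r^k -> 2*cos(2*pi*j*k/3), reflections -> 0.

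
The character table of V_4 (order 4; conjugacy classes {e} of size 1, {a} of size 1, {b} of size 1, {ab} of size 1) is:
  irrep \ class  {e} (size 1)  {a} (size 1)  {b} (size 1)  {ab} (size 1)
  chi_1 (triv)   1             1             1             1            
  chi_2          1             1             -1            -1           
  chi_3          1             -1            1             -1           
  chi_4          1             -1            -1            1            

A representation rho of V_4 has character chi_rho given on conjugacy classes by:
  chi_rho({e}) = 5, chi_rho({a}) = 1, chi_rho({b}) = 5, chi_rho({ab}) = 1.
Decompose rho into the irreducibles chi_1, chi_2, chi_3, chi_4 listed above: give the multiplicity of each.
Multiplicities: chi_1: 3, chi_2: 0, chi_3: 2, chi_4: 0.

Why: Use <chi_rho, chi> = (1/|G|) sum_C |C| * chi_rho(C) * conj(chi(C)) with |G| = 4 for each irreducible chi in the table:
  <chi_rho, chi_1> = (1/4)[1*(5)*conj(1) + 1*(1)*conj(1) + 1*(5)*conj(1) + 1*(1)*conj(1)]
      = (1/4)[(5) + (1) + (5) + (1)] = 12/4 = 3
  <chi_rho, chi_2> = (1/4)[1*(5)*conj(1) + 1*(1)*conj(1) + 1*(5)*conj(-1) + 1*(1)*conj(-1)]
      = (1/4)[(5) + (1) + (-5) + (-1)] = 0/4 = 0
  <chi_rho, chi_3> = (1/4)[1*(5)*conj(1) + 1*(1)*conj(-1) + 1*(5)*conj(1) + 1*(1)*conj(-1)]
      = (1/4)[(5) + (-1) + (5) + (-1)] = 8/4 = 2
  <chi_rho, chi_4> = (1/4)[1*(5)*conj(1) + 1*(1)*conj(-1) + 1*(5)*conj(-1) + 1*(1)*conj(1)]
      = (1/4)[(5) + (-1) + (-5) + (1)] = 0/4 = 0
Dimension check: dim(rho) = sum (mult * dim) = 3*1 + 0*1 + 2*1 + 0*1 = 5 = chi_rho(e) = 5.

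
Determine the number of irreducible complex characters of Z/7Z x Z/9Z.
63

Explanation: The number of irreducible complex representations of a finite group equals its number of conjugacy classes. Z/7Z x Z/9Z is abelian of order 63, so every element is its own conjugacy class: 63 classes, so Z/7Z x Z/9Z (order 63) has exactly 63 irreducible complex representations.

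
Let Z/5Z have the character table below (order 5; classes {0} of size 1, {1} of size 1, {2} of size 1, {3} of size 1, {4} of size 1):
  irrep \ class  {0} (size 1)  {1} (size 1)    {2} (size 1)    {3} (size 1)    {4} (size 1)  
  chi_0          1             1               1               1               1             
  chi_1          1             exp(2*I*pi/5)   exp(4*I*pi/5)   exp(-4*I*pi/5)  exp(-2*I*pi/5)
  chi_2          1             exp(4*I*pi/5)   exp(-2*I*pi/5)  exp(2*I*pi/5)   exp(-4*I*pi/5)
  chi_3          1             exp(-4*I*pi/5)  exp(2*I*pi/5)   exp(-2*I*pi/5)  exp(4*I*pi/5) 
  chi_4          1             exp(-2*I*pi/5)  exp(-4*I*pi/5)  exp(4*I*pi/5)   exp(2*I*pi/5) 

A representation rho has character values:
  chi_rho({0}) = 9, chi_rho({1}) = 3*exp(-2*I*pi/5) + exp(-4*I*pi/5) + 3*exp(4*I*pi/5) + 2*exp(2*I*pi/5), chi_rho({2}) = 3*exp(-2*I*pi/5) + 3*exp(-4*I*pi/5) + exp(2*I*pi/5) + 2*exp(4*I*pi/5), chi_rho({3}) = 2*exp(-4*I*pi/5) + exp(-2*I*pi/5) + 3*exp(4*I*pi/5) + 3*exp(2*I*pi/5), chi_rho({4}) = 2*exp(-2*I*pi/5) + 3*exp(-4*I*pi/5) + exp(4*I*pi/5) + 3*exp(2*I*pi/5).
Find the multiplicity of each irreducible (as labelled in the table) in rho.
Multiplicities: chi_0: 0, chi_1: 2, chi_2: 3, chi_3: 1, chi_4: 3.

Solution. Use <chi_rho, chi> = (1/|G|) sum_C |C| * chi_rho(C) * conj(chi(C)) with |G| = 5 for each irreducible chi in the table:
  <chi_rho, chi_0> = (1/5)[1*(9)*conj(1) + 1*(3*exp(-2*I*pi/5) + exp(-4*I*pi/5) + 3*exp(4*I*pi/5) + 2*exp(2*I*pi/5))*conj(1) + 1*(3*exp(-2*I*pi/5) + 3*exp(-4*I*pi/5) + exp(2*I*pi/5) + 2*exp(4*I*pi/5))*conj(1) + 1*(2*exp(-4*I*pi/5) + exp(-2*I*pi/5) + 3*exp(4*I*pi/5) + 3*exp(2*I*pi/5))*conj(1) + 1*(2*exp(-2*I*pi/5) + 3*exp(-4*I*pi/5) + exp(4*I*pi/5) + 3*exp(2*I*pi/5))*conj(1)]
      = (1/5)[(9) + (3*exp(-2*I*pi/5) + exp(-4*I*pi/5) + 3*exp(4*I*pi/5) + 2*exp(2*I*pi/5)) + (3*exp(-2*I*pi/5) + 3*exp(-4*I*pi/5) + exp(2*I*pi/5) + 2*exp(4*I*pi/5)) + (2*exp(-4*I*pi/5) + exp(-2*I*pi/5) + 3*exp(4*I*pi/5) + 3*exp(2*I*pi/5)) + (2*exp(-2*I*pi/5) + 3*exp(-4*I*pi/5) + exp(4*I*pi/5) + 3*exp(2*I*pi/5))] = 0/5 = 0
  <chi_rho, chi_1> = (1/5)[1*(9)*conj(1) + 1*(3*exp(-2*I*pi/5) + exp(-4*I*pi/5) + 3*exp(4*I*pi/5) + 2*exp(2*I*pi/5))*conj(exp(2*I*pi/5)) + 1*(3*exp(-2*I*pi/5) + 3*exp(-4*I*pi/5) + exp(2*I*pi/5) + 2*exp(4*I*pi/5))*conj(exp(4*I*pi/5)) + 1*(2*exp(-4*I*pi/5) + exp(-2*I*pi/5) + 3*exp(4*I*pi/5) + 3*exp(2*I*pi/5))*conj(exp(-4*I*pi/5)) + 1*(2*exp(-2*I*pi/5) + 3*exp(-4*I*pi/5) + exp(4*I*pi/5) + 3*exp(2*I*pi/5))*conj(exp(-2*I*pi/5))]
      = (1/5)[(9) + (2 + 3*exp(-4*I*pi/5) + exp(4*I*pi/5) + 3*exp(2*I*pi/5)) + (2 + exp(-2*I*pi/5) + 3*exp(4*I*pi/5) + 3*exp(2*I*pi/5)) + (2 + 3*exp(-2*I*pi/5) + 3*exp(-4*I*pi/5) + exp(2*I*pi/5)) + (2 + 3*exp(-2*I*pi/5) + exp(-4*I*pi/5) + 3*exp(4*I*pi/5))] = 10/5 = 2
  <chi_rho, chi_2> = (1/5)[1*(9)*conj(1) + 1*(3*exp(-2*I*pi/5) + exp(-4*I*pi/5) + 3*exp(4*I*pi/5) + 2*exp(2*I*pi/5))*conj(exp(4*I*pi/5)) + 1*(3*exp(-2*I*pi/5) + 3*exp(-4*I*pi/5) + exp(2*I*pi/5) + 2*exp(4*I*pi/5))*conj(exp(-2*I*pi/5)) + 1*(2*exp(-4*I*pi/5) + exp(-2*I*pi/5) + 3*exp(4*I*pi/5) + 3*exp(2*I*pi/5))*conj(exp(2*I*pi/5)) + 1*(2*exp(-2*I*pi/5) + 3*exp(-4*I*pi/5) + exp(4*I*pi/5) + 3*exp(2*I*pi/5))*conj(exp(-4*I*pi/5))]
      = (1/5)[(9) + (3 + 2*exp(-2*I*pi/5) + exp(2*I*pi/5) + 3*exp(4*I*pi/5)) + (3 + 3*exp(-2*I*pi/5) + 2*exp(-4*I*pi/5) + exp(4*I*pi/5)) + (3 + exp(-4*I*pi/5) + 2*exp(4*I*pi/5) + 3*exp(2*I*pi/5)) + (3 + 3*exp(-4*I*pi/5) + exp(-2*I*pi/5) + 2*exp(2*I*pi/5))] = 15/5 = 3
  <chi_rho, chi_3> = (1/5)[1*(9)*conj(1) + 1*(3*exp(-2*I*pi/5) + exp(-4*I*pi/5) + 3*exp(4*I*pi/5) + 2*exp(2*I*pi/5))*conj(exp(-4*I*pi/5)) + 1*(3*exp(-2*I*pi/5) + 3*exp(-4*I*pi/5) + exp(2*I*pi/5) + 2*exp(4*I*pi/5))*conj(exp(2*I*pi/5)) + 1*(2*exp(-4*I*pi/5) + exp(-2*I*pi/5) + 3*exp(4*I*pi/5) + 3*exp(2*I*pi/5))*conj(exp(-2*I*pi/5)) + 1*(2*exp(-2*I*pi/5) + 3*exp(-4*I*pi/5) + exp(4*I*pi/5) + 3*exp(2*I*pi/5))*conj(exp(4*I*pi/5))]
      = (1/5)[(9) + (1 + 3*exp(-2*I*pi/5) + 2*exp(-4*I*pi/5) + 3*exp(2*I*pi/5)) + (1 + 3*exp(-4*I*pi/5) + 3*exp(4*I*pi/5) + 2*exp(2*I*pi/5)) + (1 + 2*exp(-2*I*pi/5) + 3*exp(-4*I*pi/5) + 3*exp(4*I*pi/5)) + (1 + 3*exp(-2*I*pi/5) + 2*exp(4*I*pi/5) + 3*exp(2*I*pi/5))] = 5/5 = 1
  <chi_rho, chi_4> = (1/5)[1*(9)*conj(1) + 1*(3*exp(-2*I*pi/5) + exp(-4*I*pi/5) + 3*exp(4*I*pi/5) + 2*exp(2*I*pi/5))*conj(exp(-2*I*pi/5)) + 1*(3*exp(-2*I*pi/5) + 3*exp(-4*I*pi/5) + exp(2*I*pi/5) + 2*exp(4*I*pi/5))*conj(exp(-4*I*pi/5)) + 1*(2*exp(-4*I*pi/5) + exp(-2*I*pi/5) + 3*exp(4*I*pi/5) + 3*exp(2*I*pi/5))*conj(exp(4*I*pi/5)) + 1*(2*exp(-2*I*pi/5) + 3*exp(-4*I*pi/5) + exp(4*I*pi/5) + 3*exp(2*I*pi/5))*conj(exp(2*I*pi/5))]
      = (1/5)[(9) + (3 + 3*exp(-4*I*pi/5) + exp(-2*I*pi/5) + 2*exp(4*I*pi/5)) + (3 + 2*exp(-2*I*pi/5) + exp(-4*I*pi/5) + 3*exp(2*I*pi/5)) + (3 + 3*exp(-2*I*pi/5) + exp(4*I*pi/5) + 2*exp(2*I*pi/5)) + (3 + 2*exp(-4*I*pi/5) + exp(2*I*pi/5) + 3*exp(4*I*pi/5))] = 15/5 = 3
(Exp terms are combined using exp(i*s)*conj(exp(i*t)) = exp(i*(s-t)), and sums of them are collapsed using the identity that for every m > 1 the m distinct m-th roots of unity sum to 0, e.g. 1 + exp(2*I*pi/3) + exp(-2*I*pi/3) = 0.)
Dimension check: dim(rho) = sum (mult * dim) = 0*1 + 2*1 + 3*1 + 1*1 + 3*1 = 9 = chi_rho(e) = 9.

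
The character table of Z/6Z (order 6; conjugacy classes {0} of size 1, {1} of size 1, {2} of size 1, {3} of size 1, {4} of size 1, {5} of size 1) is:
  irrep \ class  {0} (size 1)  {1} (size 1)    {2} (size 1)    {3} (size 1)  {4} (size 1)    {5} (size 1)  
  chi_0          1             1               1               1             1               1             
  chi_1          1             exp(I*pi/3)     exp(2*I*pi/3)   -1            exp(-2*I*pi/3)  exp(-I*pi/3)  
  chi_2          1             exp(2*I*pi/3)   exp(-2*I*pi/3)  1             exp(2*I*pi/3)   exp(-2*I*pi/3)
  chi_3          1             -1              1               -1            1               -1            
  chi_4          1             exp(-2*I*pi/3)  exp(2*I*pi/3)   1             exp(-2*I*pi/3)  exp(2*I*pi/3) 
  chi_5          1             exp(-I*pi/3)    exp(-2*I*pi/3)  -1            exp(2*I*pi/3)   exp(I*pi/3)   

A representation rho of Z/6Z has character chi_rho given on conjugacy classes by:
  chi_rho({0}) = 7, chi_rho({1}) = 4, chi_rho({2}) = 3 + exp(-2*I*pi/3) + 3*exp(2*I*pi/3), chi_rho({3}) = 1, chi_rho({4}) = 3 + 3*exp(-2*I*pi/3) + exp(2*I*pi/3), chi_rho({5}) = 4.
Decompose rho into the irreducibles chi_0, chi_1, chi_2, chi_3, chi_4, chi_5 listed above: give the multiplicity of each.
Multiplicities: chi_0: 3, chi_1: 2, chi_2: 0, chi_3: 0, chi_4: 1, chi_5: 1.

Derivation: Use <chi_rho, chi> = (1/|G|) sum_C |C| * chi_rho(C) * conj(chi(C)) with |G| = 6 for each irreducible chi in the table:
  <chi_rho, chi_0> = (1/6)[1*(7)*conj(1) + 1*(4)*conj(1) + 1*(3 + exp(-2*I*pi/3) + 3*exp(2*I*pi/3))*conj(1) + 1*(1)*conj(1) + 1*(3 + 3*exp(-2*I*pi/3) + exp(2*I*pi/3))*conj(1) + 1*(4)*conj(1)]
      = (1/6)[(7) + (4) + (3 + exp(-2*I*pi/3) + 3*exp(2*I*pi/3)) + (1) + (3 + 3*exp(-2*I*pi/3) + exp(2*I*pi/3)) + (4)] = 18/6 = 3
  <chi_rho, chi_1> = (1/6)[1*(7)*conj(1) + 1*(4)*conj(exp(I*pi/3)) + 1*(3 + exp(-2*I*pi/3) + 3*exp(2*I*pi/3))*conj(exp(2*I*pi/3)) + 1*(1)*conj(-1) + 1*(3 + 3*exp(-2*I*pi/3) + exp(2*I*pi/3))*conj(exp(-2*I*pi/3)) + 1*(4)*conj(exp(-I*pi/3))]
      = (1/6)[(7) + (1 + 3*exp(-I*pi/3) + exp(-2*I*pi/3)) + (3 + 3*exp(-2*I*pi/3) + exp(2*I*pi/3)) + (-1) + (3 + exp(-2*I*pi/3) + 3*exp(2*I*pi/3)) + (1 + exp(2*I*pi/3) + 3*exp(I*pi/3))] = 12/6 = 2
  <chi_rho, chi_2> = (1/6)[1*(7)*conj(1) + 1*(4)*conj(exp(2*I*pi/3)) + 1*(3 + exp(-2*I*pi/3) + 3*exp(2*I*pi/3))*conj(exp(-2*I*pi/3)) + 1*(1)*conj(1) + 1*(3 + 3*exp(-2*I*pi/3) + exp(2*I*pi/3))*conj(exp(2*I*pi/3)) + 1*(4)*conj(exp(-2*I*pi/3))]
      = (1/6)[(7) + (-1 + 3*exp(-2*I*pi/3) + 2*exp(-I*pi/3) + exp(2*I*pi/3)) + (-2) + (1) + (-2) + (-1 + exp(-2*I*pi/3) + 2*exp(I*pi/3) + 3*exp(2*I*pi/3))] = 0/6 = 0
  <chi_rho, chi_3> = (1/6)[1*(7)*conj(1) + 1*(4)*conj(-1) + 1*(3 + exp(-2*I*pi/3) + 3*exp(2*I*pi/3))*conj(1) + 1*(1)*conj(-1) + 1*(3 + 3*exp(-2*I*pi/3) + exp(2*I*pi/3))*conj(1) + 1*(4)*conj(-1)]
      = (1/6)[(7) + (-4) + (3 + exp(-2*I*pi/3) + 3*exp(2*I*pi/3)) + (-1) + (3 + 3*exp(-2*I*pi/3) + exp(2*I*pi/3)) + (-4)] = 0/6 = 0
  <chi_rho, chi_4> = (1/6)[1*(7)*conj(1) + 1*(4)*conj(exp(-2*I*pi/3)) + 1*(3 + exp(-2*I*pi/3) + 3*exp(2*I*pi/3))*conj(exp(2*I*pi/3)) + 1*(1)*conj(1) + 1*(3 + 3*exp(-2*I*pi/3) + exp(2*I*pi/3))*conj(exp(-2*I*pi/3)) + 1*(4)*conj(exp(2*I*pi/3))]
      = (1/6)[(7) + (-1 + exp(I*pi/3) + 3*exp(2*I*pi/3)) + (3 + 3*exp(-2*I*pi/3) + exp(2*I*pi/3)) + (1) + (3 + exp(-2*I*pi/3) + 3*exp(2*I*pi/3)) + (-1 + 3*exp(-2*I*pi/3) + exp(-I*pi/3))] = 6/6 = 1
  <chi_rho, chi_5> = (1/6)[1*(7)*conj(1) + 1*(4)*conj(exp(-I*pi/3)) + 1*(3 + exp(-2*I*pi/3) + 3*exp(2*I*pi/3))*conj(exp(-2*I*pi/3)) + 1*(1)*conj(-1) + 1*(3 + 3*exp(-2*I*pi/3) + exp(2*I*pi/3))*conj(exp(2*I*pi/3)) + 1*(4)*conj(exp(I*pi/3))]
      = (1/6)[(7) + (1 + exp(-I*pi/3) + 2*exp(2*I*pi/3) + 3*exp(I*pi/3)) + (-2) + (-1) + (-2) + (1 + 3*exp(-I*pi/3) + 2*exp(-2*I*pi/3) + exp(I*pi/3))] = 6/6 = 1
(Exp terms are combined using exp(i*s)*conj(exp(i*t)) = exp(i*(s-t)), and sums of them are collapsed using the identity that for every m > 1 the m distinct m-th roots of unity sum to 0, e.g. 1 + exp(2*I*pi/3) + exp(-2*I*pi/3) = 0.)
Dimension check: dim(rho) = sum (mult * dim) = 3*1 + 2*1 + 0*1 + 0*1 + 1*1 + 1*1 = 7 = chi_rho(e) = 7.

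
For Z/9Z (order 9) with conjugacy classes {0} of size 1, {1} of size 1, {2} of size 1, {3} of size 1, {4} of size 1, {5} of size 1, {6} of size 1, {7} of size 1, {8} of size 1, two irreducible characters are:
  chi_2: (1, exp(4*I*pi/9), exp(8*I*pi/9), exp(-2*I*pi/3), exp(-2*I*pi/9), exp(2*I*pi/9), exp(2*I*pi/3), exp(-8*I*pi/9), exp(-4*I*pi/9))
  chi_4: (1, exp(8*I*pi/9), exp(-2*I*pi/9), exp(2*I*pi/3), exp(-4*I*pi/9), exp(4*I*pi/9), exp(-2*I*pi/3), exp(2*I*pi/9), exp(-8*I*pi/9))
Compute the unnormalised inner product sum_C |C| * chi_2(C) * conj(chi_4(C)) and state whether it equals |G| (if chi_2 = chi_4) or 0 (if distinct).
Sum = 0; so <chi_2, chi_4> = 0 (distinct irreducibles are orthogonal).

Reasoning: Compute term by term over conjugacy classes (|C| * chi_2(C) * conj(chi_4(C))):
  1*(1)*conj(1) + 1*(exp(4*I*pi/9))*conj(exp(8*I*pi/9)) + 1*(exp(8*I*pi/9))*conj(exp(-2*I*pi/9)) + 1*(exp(-2*I*pi/3))*conj(exp(2*I*pi/3)) + 1*(exp(-2*I*pi/9))*conj(exp(-4*I*pi/9)) + 1*(exp(2*I*pi/9))*conj(exp(4*I*pi/9)) + 1*(exp(2*I*pi/3))*conj(exp(-2*I*pi/3)) + 1*(exp(-8*I*pi/9))*conj(exp(2*I*pi/9)) + 1*(exp(-4*I*pi/9))*conj(exp(-8*I*pi/9))
  = (1) + (exp(-4*I*pi/9)) + (exp(-8*I*pi/9)) + (exp(2*I*pi/3)) + (exp(2*I*pi/9)) + (exp(-2*I*pi/9)) + (exp(-2*I*pi/3)) + (exp(8*I*pi/9)) + (exp(4*I*pi/9))
  = 0.
(Exp terms are combined using exp(i*s)*conj(exp(i*t)) = exp(i*(s-t)), and sums of them are collapsed using the identity that for every m > 1 the m distinct m-th roots of unity sum to 0, e.g. 1 + exp(2*I*pi/3) + exp(-2*I*pi/3) = 0.)
Dividing by |G| = 9 gives 0/9 = 0, matching the row-orthogonality relation <chi_2, chi_4> = [chi_2 = chi_4].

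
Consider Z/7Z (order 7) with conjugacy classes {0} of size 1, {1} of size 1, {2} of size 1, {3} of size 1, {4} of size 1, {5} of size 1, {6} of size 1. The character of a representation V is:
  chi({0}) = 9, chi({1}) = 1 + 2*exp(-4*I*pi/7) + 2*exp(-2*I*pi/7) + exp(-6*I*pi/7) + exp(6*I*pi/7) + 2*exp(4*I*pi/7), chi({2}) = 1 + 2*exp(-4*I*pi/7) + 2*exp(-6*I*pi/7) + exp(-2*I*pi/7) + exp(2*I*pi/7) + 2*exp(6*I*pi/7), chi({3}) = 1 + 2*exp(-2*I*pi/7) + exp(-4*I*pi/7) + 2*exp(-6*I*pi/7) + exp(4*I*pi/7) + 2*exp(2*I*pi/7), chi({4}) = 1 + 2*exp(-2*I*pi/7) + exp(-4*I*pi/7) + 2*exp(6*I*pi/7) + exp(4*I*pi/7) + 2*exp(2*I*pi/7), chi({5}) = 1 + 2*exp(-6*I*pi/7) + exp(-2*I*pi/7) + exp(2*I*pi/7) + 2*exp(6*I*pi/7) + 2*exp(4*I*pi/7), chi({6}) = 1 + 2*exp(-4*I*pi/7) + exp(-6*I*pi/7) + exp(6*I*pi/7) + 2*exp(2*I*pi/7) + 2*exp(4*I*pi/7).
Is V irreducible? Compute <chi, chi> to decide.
Not irreducible (reducible): <chi, chi> = 15 > 1.

Solution. <chi, chi> = (1/|G|) sum_C |C| * |chi(C)|^2 = (1/7)[1*|9|^2 + 1*|1 + 2*exp(-4*I*pi/7) + 2*exp(-2*I*pi/7) + exp(-6*I*pi/7) + exp(6*I*pi/7) + 2*exp(4*I*pi/7)|^2 + 1*|1 + 2*exp(-4*I*pi/7) + 2*exp(-6*I*pi/7) + exp(-2*I*pi/7) + exp(2*I*pi/7) + 2*exp(6*I*pi/7)|^2 + 1*|1 + 2*exp(-2*I*pi/7) + exp(-4*I*pi/7) + 2*exp(-6*I*pi/7) + exp(4*I*pi/7) + 2*exp(2*I*pi/7)|^2 + 1*|1 + 2*exp(-2*I*pi/7) + exp(-4*I*pi/7) + 2*exp(6*I*pi/7) + exp(4*I*pi/7) + 2*exp(2*I*pi/7)|^2 + 1*|1 + 2*exp(-6*I*pi/7) + exp(-2*I*pi/7) + exp(2*I*pi/7) + 2*exp(6*I*pi/7) + 2*exp(4*I*pi/7)|^2 + 1*|1 + 2*exp(-4*I*pi/7) + exp(-6*I*pi/7) + exp(6*I*pi/7) + 2*exp(2*I*pi/7) + 2*exp(4*I*pi/7)|^2]
  = (1/7)[(81) + (15 + 10*exp(-4*I*pi/7) + 11*exp(-2*I*pi/7) + 12*exp(-6*I*pi/7) + 12*exp(6*I*pi/7) + 11*exp(2*I*pi/7) + 10*exp(4*I*pi/7)) + (15 + 11*exp(-4*I*pi/7) + 12*exp(-2*I*pi/7) + 10*exp(-6*I*pi/7) + 10*exp(6*I*pi/7) + 12*exp(2*I*pi/7) + 11*exp(4*I*pi/7)) + (15 + 12*exp(-4*I*pi/7) + 10*exp(-2*I*pi/7) + 11*exp(-6*I*pi/7) + 11*exp(6*I*pi/7) + 10*exp(2*I*pi/7) + 12*exp(4*I*pi/7)) + (15 + 12*exp(-4*I*pi/7) + 10*exp(-2*I*pi/7) + 11*exp(-6*I*pi/7) + 11*exp(6*I*pi/7) + 10*exp(2*I*pi/7) + 12*exp(4*I*pi/7)) + (15 + 11*exp(-4*I*pi/7) + 12*exp(-2*I*pi/7) + 10*exp(-6*I*pi/7) + 10*exp(6*I*pi/7) + 12*exp(2*I*pi/7) + 11*exp(4*I*pi/7)) + (15 + 10*exp(-4*I*pi/7) + 11*exp(-2*I*pi/7) + 12*exp(-6*I*pi/7) + 12*exp(6*I*pi/7) + 11*exp(2*I*pi/7) + 10*exp(4*I*pi/7))] = 105/7 = 15.
(Exp terms are combined using exp(i*s)*conj(exp(i*t)) = exp(i*(s-t)), and sums of them are collapsed using the identity that for every m > 1 the m distinct m-th roots of unity sum to 0, e.g. 1 + exp(2*I*pi/3) + exp(-2*I*pi/3) = 0.)
A character is irreducible iff <chi, chi> = 1, so this representation is reducible.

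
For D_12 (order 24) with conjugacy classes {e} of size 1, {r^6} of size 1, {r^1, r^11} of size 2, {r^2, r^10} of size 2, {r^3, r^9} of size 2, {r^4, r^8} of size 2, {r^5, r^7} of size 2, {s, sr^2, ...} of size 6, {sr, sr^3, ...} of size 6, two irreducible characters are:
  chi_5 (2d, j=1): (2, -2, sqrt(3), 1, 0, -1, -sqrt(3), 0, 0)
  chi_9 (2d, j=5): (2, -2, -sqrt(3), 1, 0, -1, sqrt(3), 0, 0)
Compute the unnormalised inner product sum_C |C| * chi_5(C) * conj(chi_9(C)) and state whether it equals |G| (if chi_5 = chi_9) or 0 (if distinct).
Sum = 0; so <chi_5, chi_9> = 0 (distinct irreducibles are orthogonal).

Compute term by term over conjugacy classes (|C| * chi_5(C) * conj(chi_9(C))):
  1*(2)*conj(2) + 1*(-2)*conj(-2) + 2*(sqrt(3))*conj(-sqrt(3)) + 2*(1)*conj(1) + 2*(0)*conj(0) + 2*(-1)*conj(-1) + 2*(-sqrt(3))*conj(sqrt(3)) + 6*(0)*conj(0) + 6*(0)*conj(0)
  = (4) + (4) + (-6) + (2) + (0) + (2) + (-6) + (0) + (0)
  = 0.
Dividing by |G| = 24 gives 0/24 = 0, matching the row-orthogonality relation <chi_5, chi_9> = [chi_5 = chi_9].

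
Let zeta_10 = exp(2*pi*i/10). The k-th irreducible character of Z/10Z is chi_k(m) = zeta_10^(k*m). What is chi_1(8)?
chi_1(8) = zeta_10^8 = exp(-2*I*pi/5)

Proof sketch: chi_1(8) = zeta_10^(1*8) = zeta_10^8. Since zeta_10^10 = 1, this equals zeta_10^8 = exp(2*pi*i*8/10) = exp(-2*I*pi/5).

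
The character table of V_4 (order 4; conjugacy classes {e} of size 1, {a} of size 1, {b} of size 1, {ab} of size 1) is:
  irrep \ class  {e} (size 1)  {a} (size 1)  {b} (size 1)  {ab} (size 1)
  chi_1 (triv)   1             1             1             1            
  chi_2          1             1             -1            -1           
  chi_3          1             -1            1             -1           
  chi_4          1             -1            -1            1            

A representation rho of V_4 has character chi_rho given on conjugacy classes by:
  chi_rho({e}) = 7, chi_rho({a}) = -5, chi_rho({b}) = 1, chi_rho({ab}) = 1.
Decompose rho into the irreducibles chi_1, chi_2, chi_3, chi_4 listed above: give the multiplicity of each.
Multiplicities: chi_1: 1, chi_2: 0, chi_3: 3, chi_4: 3.

Working: Use <chi_rho, chi> = (1/|G|) sum_C |C| * chi_rho(C) * conj(chi(C)) with |G| = 4 for each irreducible chi in the table:
  <chi_rho, chi_1> = (1/4)[1*(7)*conj(1) + 1*(-5)*conj(1) + 1*(1)*conj(1) + 1*(1)*conj(1)]
      = (1/4)[(7) + (-5) + (1) + (1)] = 4/4 = 1
  <chi_rho, chi_2> = (1/4)[1*(7)*conj(1) + 1*(-5)*conj(1) + 1*(1)*conj(-1) + 1*(1)*conj(-1)]
      = (1/4)[(7) + (-5) + (-1) + (-1)] = 0/4 = 0
  <chi_rho, chi_3> = (1/4)[1*(7)*conj(1) + 1*(-5)*conj(-1) + 1*(1)*conj(1) + 1*(1)*conj(-1)]
      = (1/4)[(7) + (5) + (1) + (-1)] = 12/4 = 3
  <chi_rho, chi_4> = (1/4)[1*(7)*conj(1) + 1*(-5)*conj(-1) + 1*(1)*conj(-1) + 1*(1)*conj(1)]
      = (1/4)[(7) + (5) + (-1) + (1)] = 12/4 = 3
Dimension check: dim(rho) = sum (mult * dim) = 1*1 + 0*1 + 3*1 + 3*1 = 7 = chi_rho(e) = 7.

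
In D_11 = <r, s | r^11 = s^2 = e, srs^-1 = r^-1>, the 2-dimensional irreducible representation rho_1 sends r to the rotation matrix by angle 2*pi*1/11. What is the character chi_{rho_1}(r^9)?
chi_{rho_1}(r^9) = 2*cos(2*pi*1*9/11) = 2*cos(4*pi/11)

rho_1(r^9) is rotation by angle 2*pi*1*9/11, whose trace is 2*cos(2*pi*1*9/11) = 2*cos(4*pi/11).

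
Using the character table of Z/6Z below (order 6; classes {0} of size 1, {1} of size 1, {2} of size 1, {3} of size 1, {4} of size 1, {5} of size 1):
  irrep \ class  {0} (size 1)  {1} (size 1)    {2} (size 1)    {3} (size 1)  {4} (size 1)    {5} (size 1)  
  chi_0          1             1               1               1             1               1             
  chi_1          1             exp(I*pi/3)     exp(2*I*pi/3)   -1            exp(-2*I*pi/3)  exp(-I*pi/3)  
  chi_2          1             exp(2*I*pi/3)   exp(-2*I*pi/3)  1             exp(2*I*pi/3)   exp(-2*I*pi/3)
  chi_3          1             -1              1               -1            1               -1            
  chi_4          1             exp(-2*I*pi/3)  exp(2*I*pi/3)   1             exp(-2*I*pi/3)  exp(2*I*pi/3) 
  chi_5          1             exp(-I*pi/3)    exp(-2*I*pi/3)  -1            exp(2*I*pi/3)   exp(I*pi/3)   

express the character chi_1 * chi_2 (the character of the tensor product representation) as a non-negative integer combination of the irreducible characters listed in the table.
chi_1 tensor chi_2 = chi_3 (all other irreducibles have multiplicity 0).

Explanation: The character of a tensor product is the pointwise product (chi_1 * chi_2)(C) = chi_1(C) * chi_2(C):
  {0}: (1)*(1), {1}: (exp(I*pi/3))*(exp(2*I*pi/3)), {2}: (exp(2*I*pi/3))*(exp(-2*I*pi/3)), {3}: (-1)*(1), {4}: (exp(-2*I*pi/3))*(exp(2*I*pi/3)), {5}: (exp(-I*pi/3))*(exp(-2*I*pi/3))
so (chi_1 * chi_2) takes values
  {0} -> 1, {1} -> -1, {2} -> 1, {3} -> -1, {4} -> 1, {5} -> -1.
Now take the inner product of this character with each irreducible chi from the table, <chi_1*chi_2, chi> = (1/6) sum_C |C| (chi_1*chi_2)(C) conj(chi(C)):
  <chi_1*chi_2, chi_0> = (1/6)[1*(1)*conj(1) + 1*(-1)*conj(1) + 1*(1)*conj(1) + 1*(-1)*conj(1) + 1*(1)*conj(1) + 1*(-1)*conj(1)]
      = (1/6)[(1) + (-1) + (1) + (-1) + (1) + (-1)] = 0/6 = 0
  <chi_1*chi_2, chi_1> = (1/6)[1*(1)*conj(1) + 1*(-1)*conj(exp(I*pi/3)) + 1*(1)*conj(exp(2*I*pi/3)) + 1*(-1)*conj(-1) + 1*(1)*conj(exp(-2*I*pi/3)) + 1*(-1)*conj(exp(-I*pi/3))]
      = (1/6)[(1) + (-exp(-I*pi/3)) + (exp(-2*I*pi/3)) + (1) + (exp(2*I*pi/3)) + (-exp(I*pi/3))] = 0/6 = 0
  <chi_1*chi_2, chi_2> = (1/6)[1*(1)*conj(1) + 1*(-1)*conj(exp(2*I*pi/3)) + 1*(1)*conj(exp(-2*I*pi/3)) + 1*(-1)*conj(1) + 1*(1)*conj(exp(2*I*pi/3)) + 1*(-1)*conj(exp(-2*I*pi/3))]
      = (1/6)[(1) + (-exp(-2*I*pi/3)) + (exp(2*I*pi/3)) + (-1) + (exp(-2*I*pi/3)) + (-exp(2*I*pi/3))] = 0/6 = 0
  <chi_1*chi_2, chi_3> = (1/6)[1*(1)*conj(1) + 1*(-1)*conj(-1) + 1*(1)*conj(1) + 1*(-1)*conj(-1) + 1*(1)*conj(1) + 1*(-1)*conj(-1)]
      = (1/6)[(1) + (1) + (1) + (1) + (1) + (1)] = 6/6 = 1
  <chi_1*chi_2, chi_4> = (1/6)[1*(1)*conj(1) + 1*(-1)*conj(exp(-2*I*pi/3)) + 1*(1)*conj(exp(2*I*pi/3)) + 1*(-1)*conj(1) + 1*(1)*conj(exp(-2*I*pi/3)) + 1*(-1)*conj(exp(2*I*pi/3))]
      = (1/6)[(1) + (-exp(2*I*pi/3)) + (exp(-2*I*pi/3)) + (-1) + (exp(2*I*pi/3)) + (-exp(-2*I*pi/3))] = 0/6 = 0
  <chi_1*chi_2, chi_5> = (1/6)[1*(1)*conj(1) + 1*(-1)*conj(exp(-I*pi/3)) + 1*(1)*conj(exp(-2*I*pi/3)) + 1*(-1)*conj(-1) + 1*(1)*conj(exp(2*I*pi/3)) + 1*(-1)*conj(exp(I*pi/3))]
      = (1/6)[(1) + (-exp(I*pi/3)) + (exp(2*I*pi/3)) + (1) + (exp(-2*I*pi/3)) + (-exp(-I*pi/3))] = 0/6 = 0
(Exp terms are combined using exp(i*s)*conj(exp(i*t)) = exp(i*(s-t)), and sums of them are collapsed using the identity that for every m > 1 the m distinct m-th roots of unity sum to 0, e.g. 1 + exp(2*I*pi/3) + exp(-2*I*pi/3) = 0.)
Hence the multiplicities are chi_3: 1. Dimension check: dim(chi_1)*dim(chi_2) = 1*1 = 1 and sum (mult * dim) = 1*1 = 1.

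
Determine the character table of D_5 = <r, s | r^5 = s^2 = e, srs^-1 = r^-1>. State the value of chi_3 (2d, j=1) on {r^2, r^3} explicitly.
Conjugacy classes: {e} of size 1, {r^1, r^4} of size 2, {r^2, r^3} of size 2, {s, sr, ..., sr^4} of size 5.
Character table:
  irrep \ class              {e} (size 1)  {r^1, r^4} (size 2)  {r^2, r^3} (size 2)  {s, sr, ..., sr^4} (size 5)
  chi_1 (triv)               1             1                    1                    1                          
  chi_2 (sign: r->1, s->-1)  1             1                    1                    -1                         
  chi_3 (2d, j=1)            2             -1/2 + sqrt(5)/2     -sqrt(5)/2 - 1/2     0                          
  chi_4 (2d, j=2)            2             -sqrt(5)/2 - 1/2     -1/2 + sqrt(5)/2     0                          

Spot check: chi_3 (2d, j=1) on {r^2, r^3} = -sqrt(5)/2 - 1/2.

Derivation: D_5 has order 2*5 = 10 with 4 conjugacy classes, hence 4 irreducibles. Sum of squared dims 1 + 1 + 4 + 4 = 10 = |G|. Linear characters come from the abelianisation; the 2-dimensional irreps have character r^k -> 2*cos(2*pi*j*k/5), reflections -> 0.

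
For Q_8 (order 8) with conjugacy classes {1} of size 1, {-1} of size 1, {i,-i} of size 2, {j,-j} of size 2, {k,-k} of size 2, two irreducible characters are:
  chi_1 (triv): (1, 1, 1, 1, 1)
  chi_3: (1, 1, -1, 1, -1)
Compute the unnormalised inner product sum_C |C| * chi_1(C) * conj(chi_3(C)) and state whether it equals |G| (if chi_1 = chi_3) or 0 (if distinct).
Sum = 0; so <chi_1, chi_3> = 0 (distinct irreducibles are orthogonal).

Working: Compute term by term over conjugacy classes (|C| * chi_1(C) * conj(chi_3(C))):
  1*(1)*conj(1) + 1*(1)*conj(1) + 2*(1)*conj(-1) + 2*(1)*conj(1) + 2*(1)*conj(-1)
  = (1) + (1) + (-2) + (2) + (-2)
  = 0.
Dividing by |G| = 8 gives 0/8 = 0, matching the row-orthogonality relation <chi_1, chi_3> = [chi_1 = chi_3].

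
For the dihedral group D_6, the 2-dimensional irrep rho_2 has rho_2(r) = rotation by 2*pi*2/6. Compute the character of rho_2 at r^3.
chi_{rho_2}(r^3) = 2*cos(2*pi*2*3/6) = 2

rho_2(r^3) is rotation by angle 2*pi*2*3/6, whose trace is 2*cos(2*pi*2*3/6) = 2.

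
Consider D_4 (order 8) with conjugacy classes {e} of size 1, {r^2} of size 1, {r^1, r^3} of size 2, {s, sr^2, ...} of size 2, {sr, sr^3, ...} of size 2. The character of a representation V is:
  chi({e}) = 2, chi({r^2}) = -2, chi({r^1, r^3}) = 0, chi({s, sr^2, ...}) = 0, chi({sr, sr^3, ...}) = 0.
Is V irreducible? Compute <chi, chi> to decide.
Irreducible: <chi, chi> = 1.

Reasoning: <chi, chi> = (1/|G|) sum_C |C| * |chi(C)|^2 = (1/8)[1*|2|^2 + 1*|-2|^2 + 2*|0|^2 + 2*|0|^2 + 2*|0|^2]
  = (1/8)[(4) + (4) + (0) + (0) + (0)] = 8/8 = 1.
A character is irreducible iff <chi, chi> = 1, so this representation is irreducible.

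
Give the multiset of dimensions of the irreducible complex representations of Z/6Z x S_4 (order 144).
Dimensions: 1, 1, 1, 1, 1, 1, 1, 1, 1, 1, 1, 1, 2, 2, 2, 2, 2, 2, 3, 3, 3, 3, 3, 3, 3, 3, 3, 3, 3, 3

Argument: There are 30 irreducibles (= number of conjugacy classes). Their dimensions d_i satisfy sum d_i^2 = |G| = 144: 1 + 1 + 1 + 1 + 1 + 1 + 1 + 1 + 1 + 1 + 1 + 1 + 4 + 4 + 4 + 4 + 4 + 4 + 9 + 9 + 9 + 9 + 9 + 9 + 9 + 9 + 9 + 9 + 9 + 9 = 144. (For the product with Z/6Z: each of the 6 1-dim characters of Z/6Z tensors with each irrep of S_4, giving 6 copies of each S_4-dimension.)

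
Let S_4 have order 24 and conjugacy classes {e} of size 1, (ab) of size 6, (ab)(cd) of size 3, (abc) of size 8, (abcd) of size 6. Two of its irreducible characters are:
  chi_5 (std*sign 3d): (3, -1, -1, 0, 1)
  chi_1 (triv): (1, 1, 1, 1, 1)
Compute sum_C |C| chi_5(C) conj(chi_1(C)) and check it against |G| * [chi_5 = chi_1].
Sum = 0; so <chi_5, chi_1> = 0 (distinct irreducibles are orthogonal).

Justification: Compute term by term over conjugacy classes (|C| * chi_5(C) * conj(chi_1(C))):
  1*(3)*conj(1) + 6*(-1)*conj(1) + 3*(-1)*conj(1) + 8*(0)*conj(1) + 6*(1)*conj(1)
  = (3) + (-6) + (-3) + (0) + (6)
  = 0.
Dividing by |G| = 24 gives 0/24 = 0, matching the row-orthogonality relation <chi_5, chi_1> = [chi_5 = chi_1].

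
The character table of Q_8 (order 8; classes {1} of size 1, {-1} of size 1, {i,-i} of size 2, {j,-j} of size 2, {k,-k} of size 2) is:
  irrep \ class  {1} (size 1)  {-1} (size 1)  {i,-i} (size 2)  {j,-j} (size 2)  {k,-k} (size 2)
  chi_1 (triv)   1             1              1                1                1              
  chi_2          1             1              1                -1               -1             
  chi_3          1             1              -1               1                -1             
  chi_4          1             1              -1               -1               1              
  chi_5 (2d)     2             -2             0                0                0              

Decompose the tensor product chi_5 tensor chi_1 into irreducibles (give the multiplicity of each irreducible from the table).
chi_5 tensor chi_1 = chi_5 (all other irreducibles have multiplicity 0).

Details: The character of a tensor product is the pointwise product (chi_5 * chi_1)(C) = chi_5(C) * chi_1(C):
  {1}: (2)*(1), {-1}: (-2)*(1), {i,-i}: (0)*(1), {j,-j}: (0)*(1), {k,-k}: (0)*(1)
so (chi_5 * chi_1) takes values
  {1} -> 2, {-1} -> -2, {i,-i} -> 0, {j,-j} -> 0, {k,-k} -> 0.
Now take the inner product of this character with each irreducible chi from the table, <chi_5*chi_1, chi> = (1/8) sum_C |C| (chi_5*chi_1)(C) conj(chi(C)):
  <chi_5*chi_1, chi_1> = (1/8)[1*(2)*conj(1) + 1*(-2)*conj(1) + 2*(0)*conj(1) + 2*(0)*conj(1) + 2*(0)*conj(1)]
      = (1/8)[(2) + (-2) + (0) + (0) + (0)] = 0/8 = 0
  <chi_5*chi_1, chi_2> = (1/8)[1*(2)*conj(1) + 1*(-2)*conj(1) + 2*(0)*conj(1) + 2*(0)*conj(-1) + 2*(0)*conj(-1)]
      = (1/8)[(2) + (-2) + (0) + (0) + (0)] = 0/8 = 0
  <chi_5*chi_1, chi_3> = (1/8)[1*(2)*conj(1) + 1*(-2)*conj(1) + 2*(0)*conj(-1) + 2*(0)*conj(1) + 2*(0)*conj(-1)]
      = (1/8)[(2) + (-2) + (0) + (0) + (0)] = 0/8 = 0
  <chi_5*chi_1, chi_4> = (1/8)[1*(2)*conj(1) + 1*(-2)*conj(1) + 2*(0)*conj(-1) + 2*(0)*conj(-1) + 2*(0)*conj(1)]
      = (1/8)[(2) + (-2) + (0) + (0) + (0)] = 0/8 = 0
  <chi_5*chi_1, chi_5> = (1/8)[1*(2)*conj(2) + 1*(-2)*conj(-2) + 2*(0)*conj(0) + 2*(0)*conj(0) + 2*(0)*conj(0)]
      = (1/8)[(4) + (4) + (0) + (0) + (0)] = 8/8 = 1
Hence the multiplicities are chi_5: 1. Dimension check: dim(chi_5)*dim(chi_1) = 2*1 = 2 and sum (mult * dim) = 1*2 = 2.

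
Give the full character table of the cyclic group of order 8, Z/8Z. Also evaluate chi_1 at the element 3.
Character table of Z/8Z (irreps indexed chi_0,...,chi_7 with chi_k(m) = zeta_8^(k*m), zeta_8 = exp(2*pi*i/8)):
  irrep \ class  {0} (size 1)  {1} (size 1)    {2} (size 1)  {3} (size 1)    {4} (size 1)  {5} (size 1)    {6} (size 1)  {7} (size 1)  
  chi_0          1             1               1             1               1             1               1             1             
  chi_1          1             exp(I*pi/4)     I             exp(3*I*pi/4)   -1            exp(-3*I*pi/4)  -I            exp(-I*pi/4)  
  chi_2          1             I               -1            -I              1             I               -1            -I            
  chi_3          1             exp(3*I*pi/4)   -I            exp(I*pi/4)     -1            exp(-I*pi/4)    I             exp(-3*I*pi/4)
  chi_4          1             -1              1             -1              1             -1              1             -1            
  chi_5          1             exp(-3*I*pi/4)  I             exp(-I*pi/4)    -1            exp(I*pi/4)     -I            exp(3*I*pi/4) 
  chi_6          1             -I              -1            I               1             -I              -1            I             
  chi_7          1             exp(-I*pi/4)    -I            exp(-3*I*pi/4)  -1            exp(3*I*pi/4)   I             exp(I*pi/4)   

Spot check: chi_1(3) = zeta_8^(1*3) = zeta_8^3 = exp(3*I*pi/4).

Working: Z/8Z is abelian, so all 8 irreducible complex representations are 1-dimensional. They are given by chi_k(m) = zeta_8^(k*m) for k = 0,...,7. Row orthogonality: sum_m chi_k(m) conj(chi_l(m)) = 8 * [k = l].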